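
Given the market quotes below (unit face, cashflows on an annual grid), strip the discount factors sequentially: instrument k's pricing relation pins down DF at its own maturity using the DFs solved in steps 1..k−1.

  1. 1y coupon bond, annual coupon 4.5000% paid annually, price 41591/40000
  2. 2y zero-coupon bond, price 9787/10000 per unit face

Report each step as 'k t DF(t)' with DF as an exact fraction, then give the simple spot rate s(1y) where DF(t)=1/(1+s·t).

step 1 [1y] bond c/1=9/200: DF=(41591/40000 − 9/200·(0))/(1+9/200) = 199/200 ≈ 0.995000
step 2 [2y] zero: DF = P = 9787/10000 ≈ 0.978700

1 1 199/200
2 2 9787/10000
s(1y) = (1/(199/200) − 1)/(1) = 1/199 ≈ 0.5025%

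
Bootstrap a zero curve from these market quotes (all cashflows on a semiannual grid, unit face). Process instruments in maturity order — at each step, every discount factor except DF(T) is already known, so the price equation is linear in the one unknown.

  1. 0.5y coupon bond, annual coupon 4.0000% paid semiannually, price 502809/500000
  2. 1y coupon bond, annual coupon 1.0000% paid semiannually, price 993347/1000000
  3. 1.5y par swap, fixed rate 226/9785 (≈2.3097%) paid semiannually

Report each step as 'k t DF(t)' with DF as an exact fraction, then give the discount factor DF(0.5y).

step 1 [0.5y] bond c/2=1/50: DF=(502809/500000 − 1/50·(0))/(1+1/50) = 9859/10000 ≈ 0.985900
step 2 [1y] bond c/2=1/200: DF=(993347/1000000 − 1/200·(0.985900))/(1+1/200) = 1967/2000 ≈ 0.983500
step 3 [1.5y] swap r/2=113/9785: DF=(1 − 113/9785·(0.985900+0.983500))/(1+113/9785) = 9661/10000 ≈ 0.966100

1 1/2 9859/10000
2 1 1967/2000
3 3/2 9661/10000
DF(0.5y) = 9859/10000 ≈ 0.985900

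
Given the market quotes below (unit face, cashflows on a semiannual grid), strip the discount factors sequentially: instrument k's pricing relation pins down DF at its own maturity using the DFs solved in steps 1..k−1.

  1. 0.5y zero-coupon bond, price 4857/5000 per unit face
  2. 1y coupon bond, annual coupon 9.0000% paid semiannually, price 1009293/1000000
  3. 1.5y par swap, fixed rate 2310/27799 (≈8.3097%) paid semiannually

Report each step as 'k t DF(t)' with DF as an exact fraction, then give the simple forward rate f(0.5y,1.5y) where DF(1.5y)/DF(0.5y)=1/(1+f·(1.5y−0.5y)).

step 1 [0.5y] zero: DF = P = 4857/5000 ≈ 0.971400
step 2 [1y] bond c/2=9/200: DF=(1009293/1000000 − 9/200·(0.971400))/(1+9/200) = 231/250 ≈ 0.924000
step 3 [1.5y] swap r/2=1155/27799: DF=(1 − 1155/27799·(0.971400+0.924000))/(1+1155/27799) = 1769/2000 ≈ 0.884500

1 1/2 4857/5000
2 1 231/250
3 3/2 1769/2000
f(0.5y,1.5y) = ((4857/5000)/(1769/2000) − 1)/(1) = 869/8845 ≈ 9.8248%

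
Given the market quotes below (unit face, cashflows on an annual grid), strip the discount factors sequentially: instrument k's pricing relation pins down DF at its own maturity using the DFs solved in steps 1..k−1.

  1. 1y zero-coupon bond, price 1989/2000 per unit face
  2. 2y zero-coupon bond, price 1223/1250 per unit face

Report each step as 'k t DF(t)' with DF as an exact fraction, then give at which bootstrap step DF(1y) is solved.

step 1 [1y] zero: DF = P = 1989/2000 ≈ 0.994500
step 2 [2y] zero: DF = P = 1223/1250 ≈ 0.978400

1 1 1989/2000
2 2 1223/1250
DF(1y) is solved at step 1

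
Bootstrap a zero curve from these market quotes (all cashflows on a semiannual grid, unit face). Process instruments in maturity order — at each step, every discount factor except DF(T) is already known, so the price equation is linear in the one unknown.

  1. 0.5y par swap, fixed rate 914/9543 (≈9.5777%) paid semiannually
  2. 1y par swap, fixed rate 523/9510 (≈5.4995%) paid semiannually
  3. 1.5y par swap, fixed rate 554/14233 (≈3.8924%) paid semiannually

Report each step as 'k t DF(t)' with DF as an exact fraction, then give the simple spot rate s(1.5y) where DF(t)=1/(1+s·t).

step 1 [0.5y] swap r/2=457/9543: DF=(1 − 457/9543·(0))/(1+457/9543) = 9543/10000 ≈ 0.954300
step 2 [1y] swap r/2=523/19020: DF=(1 − 523/19020·(0.954300))/(1+523/19020) = 9477/10000 ≈ 0.947700
step 3 [1.5y] swap r/2=277/14233: DF=(1 − 277/14233·(0.954300+0.947700))/(1+277/14233) = 4723/5000 ≈ 0.944600

1 1/2 9543/10000
2 1 9477/10000
3 3/2 4723/5000
s(1.5y) = (1/(4723/5000) − 1)/(3/2) = 554/14169 ≈ 3.9099%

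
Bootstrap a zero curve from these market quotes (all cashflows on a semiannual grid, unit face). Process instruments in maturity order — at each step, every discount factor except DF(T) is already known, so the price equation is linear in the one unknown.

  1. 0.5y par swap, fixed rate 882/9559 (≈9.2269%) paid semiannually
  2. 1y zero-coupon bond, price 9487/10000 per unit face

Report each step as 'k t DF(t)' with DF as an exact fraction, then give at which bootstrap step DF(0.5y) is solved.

1 1/2 9559/10000
2 1 9487/10000
DF(0.5y) is solved at step 1

step 1 [0.5y] swap r/2=441/9559: DF=(1 − 441/9559·(0))/(1+441/9559) = 9559/10000 ≈ 0.955900
step 2 [1y] zero: DF = P = 9487/10000 ≈ 0.948700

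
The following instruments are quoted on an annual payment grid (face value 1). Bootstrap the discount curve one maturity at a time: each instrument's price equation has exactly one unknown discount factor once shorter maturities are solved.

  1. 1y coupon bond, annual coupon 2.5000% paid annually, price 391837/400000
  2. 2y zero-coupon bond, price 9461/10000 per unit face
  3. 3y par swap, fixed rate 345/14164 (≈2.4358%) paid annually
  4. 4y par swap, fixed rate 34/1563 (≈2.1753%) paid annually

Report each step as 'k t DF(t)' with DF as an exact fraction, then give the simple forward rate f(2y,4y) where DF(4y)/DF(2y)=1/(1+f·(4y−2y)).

step 1 [1y] bond c/1=1/40: DF=(391837/400000 − 1/40·(0))/(1+1/40) = 9557/10000 ≈ 0.955700
step 2 [2y] zero: DF = P = 9461/10000 ≈ 0.946100
step 3 [3y] swap r/1=345/14164: DF=(1 − 345/14164·(0.955700+0.946100))/(1+345/14164) = 931/1000 ≈ 0.931000
step 4 [4y] swap r/1=34/1563: DF=(1 − 34/1563·(0.955700+0.946100+0.931000))/(1+34/1563) = 574/625 ≈ 0.918400

1 1 9557/10000
2 2 9461/10000
3 3 931/1000
4 4 574/625
f(2y,4y) = ((9461/10000)/(574/625) − 1)/(2) = 277/18368 ≈ 1.5081%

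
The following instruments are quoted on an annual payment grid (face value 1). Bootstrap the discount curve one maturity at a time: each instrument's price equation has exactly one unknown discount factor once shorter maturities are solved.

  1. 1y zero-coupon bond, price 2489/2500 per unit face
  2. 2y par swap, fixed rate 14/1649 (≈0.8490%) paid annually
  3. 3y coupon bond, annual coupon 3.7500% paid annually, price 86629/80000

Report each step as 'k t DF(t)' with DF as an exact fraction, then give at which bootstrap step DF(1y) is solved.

step 1 [1y] zero: DF = P = 2489/2500 ≈ 0.995600
step 2 [2y] swap r/1=14/1649: DF=(1 − 14/1649·(0.995600))/(1+14/1649) = 1229/1250 ≈ 0.983200
step 3 [3y] bond c/1=3/80: DF=(86629/80000 − 3/80·(0.995600+0.983200))/(1+3/80) = 4861/5000 ≈ 0.972200

1 1 2489/2500
2 2 1229/1250
3 3 4861/5000
DF(1y) is solved at step 1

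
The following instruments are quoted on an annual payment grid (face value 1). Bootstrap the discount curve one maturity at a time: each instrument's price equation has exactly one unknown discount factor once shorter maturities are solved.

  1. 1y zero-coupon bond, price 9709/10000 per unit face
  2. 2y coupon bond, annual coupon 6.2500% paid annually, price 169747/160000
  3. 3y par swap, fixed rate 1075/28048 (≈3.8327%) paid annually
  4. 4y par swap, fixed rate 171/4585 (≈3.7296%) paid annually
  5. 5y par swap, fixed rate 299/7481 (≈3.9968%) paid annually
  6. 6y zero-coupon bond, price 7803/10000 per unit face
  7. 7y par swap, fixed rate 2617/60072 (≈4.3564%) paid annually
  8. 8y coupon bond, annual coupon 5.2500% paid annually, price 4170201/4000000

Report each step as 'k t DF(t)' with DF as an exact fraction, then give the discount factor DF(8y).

step 1 [1y] zero: DF = P = 9709/10000 ≈ 0.970900
step 2 [2y] bond c/1=1/16: DF=(169747/160000 − 1/16·(0.970900))/(1+1/16) = 4707/5000 ≈ 0.941400
step 3 [3y] swap r/1=1075/28048: DF=(1 − 1075/28048·(0.970900+0.941400))/(1+1075/28048) = 357/400 ≈ 0.892500
step 4 [4y] swap r/1=171/4585: DF=(1 − 171/4585·(0.970900+0.941400+0.892500))/(1+171/4585) = 1079/1250 ≈ 0.863200
step 5 [5y] swap r/1=299/7481: DF=(1 − 299/7481·(0.970900+0.941400+0.892500+0.863200))/(1+299/7481) = 4103/5000 ≈ 0.820600
step 6 [6y] zero: DF = P = 7803/10000 ≈ 0.780300
step 7 [7y] swap r/1=2617/60072: DF=(1 − 2617/60072·(0.970900+0.941400+0.892500+0.863200+0.820600+0.780300))/(1+2617/60072) = 7383/10000 ≈ 0.738300
step 8 [8y] bond c/1=21/400: DF=(4170201/4000000 − 21/400·(0.970900+0.941400+0.892500+0.863200+0.820600+0.780300+0.738300))/(1+21/400) = 6909/10000 ≈ 0.690900

1 1 9709/10000
2 2 4707/5000
3 3 357/400
4 4 1079/1250
5 5 4103/5000
6 6 7803/10000
7 7 7383/10000
8 8 6909/10000
DF(8y) = 6909/10000 ≈ 0.690900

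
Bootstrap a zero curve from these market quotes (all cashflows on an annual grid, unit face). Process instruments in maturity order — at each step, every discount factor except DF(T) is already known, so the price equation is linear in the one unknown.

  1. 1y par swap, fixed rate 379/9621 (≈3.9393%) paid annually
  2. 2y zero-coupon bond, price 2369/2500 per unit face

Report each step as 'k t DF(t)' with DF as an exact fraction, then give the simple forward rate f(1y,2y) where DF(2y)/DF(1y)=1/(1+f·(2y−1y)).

step 1 [1y] swap r/1=379/9621: DF=(1 − 379/9621·(0))/(1+379/9621) = 9621/10000 ≈ 0.962100
step 2 [2y] zero: DF = P = 2369/2500 ≈ 0.947600

1 1 9621/10000
2 2 2369/2500
f(1y,2y) = ((9621/10000)/(2369/2500) − 1)/(1) = 145/9476 ≈ 1.5302%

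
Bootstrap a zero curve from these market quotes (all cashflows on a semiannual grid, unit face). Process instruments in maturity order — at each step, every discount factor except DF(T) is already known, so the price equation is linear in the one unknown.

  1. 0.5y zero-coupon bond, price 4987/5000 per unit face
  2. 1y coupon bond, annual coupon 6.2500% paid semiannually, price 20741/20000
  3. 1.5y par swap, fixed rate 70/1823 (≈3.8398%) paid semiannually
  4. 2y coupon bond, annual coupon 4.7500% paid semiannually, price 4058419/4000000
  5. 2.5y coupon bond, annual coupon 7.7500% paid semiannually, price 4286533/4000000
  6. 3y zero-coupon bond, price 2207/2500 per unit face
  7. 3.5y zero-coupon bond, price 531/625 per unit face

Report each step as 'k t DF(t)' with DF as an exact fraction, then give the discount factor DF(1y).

1 1/2 4987/5000
2 1 4877/5000
3 3/2 118/125
4 2 4617/5000
5 5/2 2221/2500
6 3 2207/2500
7 7/2 531/625
DF(1y) = 4877/5000 ≈ 0.975400

step 1 [0.5y] zero: DF = P = 4987/5000 ≈ 0.997400
step 2 [1y] bond c/2=1/32: DF=(20741/20000 − 1/32·(0.997400))/(1+1/32) = 4877/5000 ≈ 0.975400
step 3 [1.5y] swap r/2=35/1823: DF=(1 − 35/1823·(0.997400+0.975400))/(1+35/1823) = 118/125 ≈ 0.944000
step 4 [2y] bond c/2=19/800: DF=(4058419/4000000 − 19/800·(0.997400+0.975400+0.944000))/(1+19/800) = 4617/5000 ≈ 0.923400
step 5 [2.5y] bond c/2=31/800: DF=(4286533/4000000 − 31/800·(0.997400+0.975400+0.944000+0.923400))/(1+31/800) = 2221/2500 ≈ 0.888400
step 6 [3y] zero: DF = P = 2207/2500 ≈ 0.882800
step 7 [3.5y] zero: DF = P = 531/625 ≈ 0.849600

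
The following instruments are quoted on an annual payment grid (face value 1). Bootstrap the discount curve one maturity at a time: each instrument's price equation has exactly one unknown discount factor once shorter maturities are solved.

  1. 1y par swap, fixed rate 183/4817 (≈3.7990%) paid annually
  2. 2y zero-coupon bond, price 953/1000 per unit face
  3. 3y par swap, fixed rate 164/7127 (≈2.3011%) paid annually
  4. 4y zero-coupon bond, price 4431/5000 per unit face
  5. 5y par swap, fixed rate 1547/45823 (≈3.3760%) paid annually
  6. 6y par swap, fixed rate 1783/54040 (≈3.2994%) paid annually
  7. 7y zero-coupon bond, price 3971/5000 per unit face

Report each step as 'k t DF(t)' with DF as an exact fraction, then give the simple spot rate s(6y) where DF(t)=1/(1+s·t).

1 1 4817/5000
2 2 953/1000
3 3 584/625
4 4 4431/5000
5 5 8453/10000
6 6 8217/10000
7 7 3971/5000
s(6y) = (1/(8217/10000) − 1)/(6) = 1783/49302 ≈ 3.6165%

step 1 [1y] swap r/1=183/4817: DF=(1 − 183/4817·(0))/(1+183/4817) = 4817/5000 ≈ 0.963400
step 2 [2y] zero: DF = P = 953/1000 ≈ 0.953000
step 3 [3y] swap r/1=164/7127: DF=(1 − 164/7127·(0.963400+0.953000))/(1+164/7127) = 584/625 ≈ 0.934400
step 4 [4y] zero: DF = P = 4431/5000 ≈ 0.886200
step 5 [5y] swap r/1=1547/45823: DF=(1 − 1547/45823·(0.963400+0.953000+0.934400+0.886200))/(1+1547/45823) = 8453/10000 ≈ 0.845300
step 6 [6y] swap r/1=1783/54040: DF=(1 − 1783/54040·(0.963400+0.953000+0.934400+0.886200+0.845300))/(1+1783/54040) = 8217/10000 ≈ 0.821700
step 7 [7y] zero: DF = P = 3971/5000 ≈ 0.794200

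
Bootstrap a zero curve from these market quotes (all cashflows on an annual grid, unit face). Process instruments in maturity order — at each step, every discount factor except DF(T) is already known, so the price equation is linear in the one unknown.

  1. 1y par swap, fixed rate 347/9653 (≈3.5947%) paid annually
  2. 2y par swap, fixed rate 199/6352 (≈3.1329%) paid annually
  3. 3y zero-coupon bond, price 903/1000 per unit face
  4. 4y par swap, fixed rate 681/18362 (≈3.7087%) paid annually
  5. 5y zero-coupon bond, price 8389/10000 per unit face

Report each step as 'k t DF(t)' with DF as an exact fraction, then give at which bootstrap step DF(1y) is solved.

step 1 [1y] swap r/1=347/9653: DF=(1 − 347/9653·(0))/(1+347/9653) = 9653/10000 ≈ 0.965300
step 2 [2y] swap r/1=199/6352: DF=(1 − 199/6352·(0.965300))/(1+199/6352) = 9403/10000 ≈ 0.940300
step 3 [3y] zero: DF = P = 903/1000 ≈ 0.903000
step 4 [4y] swap r/1=681/18362: DF=(1 − 681/18362·(0.965300+0.940300+0.903000))/(1+681/18362) = 4319/5000 ≈ 0.863800
step 5 [5y] zero: DF = P = 8389/10000 ≈ 0.838900

1 1 9653/10000
2 2 9403/10000
3 3 903/1000
4 4 4319/5000
5 5 8389/10000
DF(1y) is solved at step 1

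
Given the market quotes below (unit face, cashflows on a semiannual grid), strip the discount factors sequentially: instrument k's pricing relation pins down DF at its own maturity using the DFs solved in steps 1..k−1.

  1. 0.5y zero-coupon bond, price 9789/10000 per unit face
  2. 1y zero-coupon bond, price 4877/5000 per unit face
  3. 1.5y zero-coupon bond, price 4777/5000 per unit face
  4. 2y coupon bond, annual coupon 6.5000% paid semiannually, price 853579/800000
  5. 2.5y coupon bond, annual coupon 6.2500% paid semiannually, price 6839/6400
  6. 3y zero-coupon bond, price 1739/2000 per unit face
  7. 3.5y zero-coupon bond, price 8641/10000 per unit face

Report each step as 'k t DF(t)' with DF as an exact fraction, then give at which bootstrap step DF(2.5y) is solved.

step 1 [0.5y] zero: DF = P = 9789/10000 ≈ 0.978900
step 2 [1y] zero: DF = P = 4877/5000 ≈ 0.975400
step 3 [1.5y] zero: DF = P = 4777/5000 ≈ 0.955400
step 4 [2y] bond c/2=13/400: DF=(853579/800000 − 13/400·(0.978900+0.975400+0.955400))/(1+13/400) = 4709/5000 ≈ 0.941800
step 5 [2.5y] bond c/2=1/32: DF=(6839/6400 − 1/32·(0.978900+0.975400+0.955400+0.941800))/(1+1/32) = 1839/2000 ≈ 0.919500
step 6 [3y] zero: DF = P = 1739/2000 ≈ 0.869500
step 7 [3.5y] zero: DF = P = 8641/10000 ≈ 0.864100

1 1/2 9789/10000
2 1 4877/5000
3 3/2 4777/5000
4 2 4709/5000
5 5/2 1839/2000
6 3 1739/2000
7 7/2 8641/10000
DF(2.5y) is solved at step 5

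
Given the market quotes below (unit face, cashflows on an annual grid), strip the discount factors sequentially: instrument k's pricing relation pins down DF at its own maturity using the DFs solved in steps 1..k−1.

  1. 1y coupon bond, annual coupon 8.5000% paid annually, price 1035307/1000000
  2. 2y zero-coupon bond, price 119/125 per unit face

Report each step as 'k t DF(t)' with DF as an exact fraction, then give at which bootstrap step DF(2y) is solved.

1 1 4771/5000
2 2 119/125
DF(2y) is solved at step 2

step 1 [1y] bond c/1=17/200: DF=(1035307/1000000 − 17/200·(0))/(1+17/200) = 4771/5000 ≈ 0.954200
step 2 [2y] zero: DF = P = 119/125 ≈ 0.952000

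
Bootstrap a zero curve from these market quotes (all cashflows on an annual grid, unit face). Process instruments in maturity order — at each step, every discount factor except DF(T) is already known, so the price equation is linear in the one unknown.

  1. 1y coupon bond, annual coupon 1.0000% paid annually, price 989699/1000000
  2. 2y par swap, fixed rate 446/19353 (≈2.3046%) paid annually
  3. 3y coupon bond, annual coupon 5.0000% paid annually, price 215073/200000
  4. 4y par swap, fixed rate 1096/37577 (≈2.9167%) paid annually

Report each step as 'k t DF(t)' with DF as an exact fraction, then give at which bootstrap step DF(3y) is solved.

step 1 [1y] bond c/1=1/100: DF=(989699/1000000 − 1/100·(0))/(1+1/100) = 9799/10000 ≈ 0.979900
step 2 [2y] swap r/1=446/19353: DF=(1 − 446/19353·(0.979900))/(1+446/19353) = 4777/5000 ≈ 0.955400
step 3 [3y] bond c/1=1/20: DF=(215073/200000 − 1/20·(0.979900+0.955400))/(1+1/20) = 233/250 ≈ 0.932000
step 4 [4y] swap r/1=1096/37577: DF=(1 − 1096/37577·(0.979900+0.955400+0.932000))/(1+1096/37577) = 1113/1250 ≈ 0.890400

1 1 9799/10000
2 2 4777/5000
3 3 233/250
4 4 1113/1250
DF(3y) is solved at step 3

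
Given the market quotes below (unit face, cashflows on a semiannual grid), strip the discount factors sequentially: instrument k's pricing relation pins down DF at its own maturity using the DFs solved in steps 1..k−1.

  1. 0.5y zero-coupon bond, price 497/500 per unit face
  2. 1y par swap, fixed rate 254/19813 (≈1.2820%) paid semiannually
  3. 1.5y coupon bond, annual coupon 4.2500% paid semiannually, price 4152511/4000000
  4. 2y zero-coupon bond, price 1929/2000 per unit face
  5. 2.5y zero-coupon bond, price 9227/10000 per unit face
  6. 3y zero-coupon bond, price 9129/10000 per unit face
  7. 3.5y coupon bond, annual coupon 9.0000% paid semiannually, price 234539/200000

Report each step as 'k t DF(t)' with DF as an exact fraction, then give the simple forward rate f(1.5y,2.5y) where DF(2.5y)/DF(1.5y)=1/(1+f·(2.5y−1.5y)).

step 1 [0.5y] zero: DF = P = 497/500 ≈ 0.994000
step 2 [1y] swap r/2=127/19813: DF=(1 − 127/19813·(0.994000))/(1+127/19813) = 9873/10000 ≈ 0.987300
step 3 [1.5y] bond c/2=17/800: DF=(4152511/4000000 − 17/800·(0.994000+0.987300))/(1+17/800) = 9753/10000 ≈ 0.975300
step 4 [2y] zero: DF = P = 1929/2000 ≈ 0.964500
step 5 [2.5y] zero: DF = P = 9227/10000 ≈ 0.922700
step 6 [3y] zero: DF = P = 9129/10000 ≈ 0.912900
step 7 [3.5y] bond c/2=9/200: DF=(234539/200000 − 9/200·(0.994000+0.987300+0.975300+0.964500+0.922700+0.912900))/(1+9/200) = 8743/10000 ≈ 0.874300

1 1/2 497/500
2 1 9873/10000
3 3/2 9753/10000
4 2 1929/2000
5 5/2 9227/10000
6 3 9129/10000
7 7/2 8743/10000
f(1.5y,2.5y) = ((9753/10000)/(9227/10000) − 1)/(1) = 526/9227 ≈ 5.7007%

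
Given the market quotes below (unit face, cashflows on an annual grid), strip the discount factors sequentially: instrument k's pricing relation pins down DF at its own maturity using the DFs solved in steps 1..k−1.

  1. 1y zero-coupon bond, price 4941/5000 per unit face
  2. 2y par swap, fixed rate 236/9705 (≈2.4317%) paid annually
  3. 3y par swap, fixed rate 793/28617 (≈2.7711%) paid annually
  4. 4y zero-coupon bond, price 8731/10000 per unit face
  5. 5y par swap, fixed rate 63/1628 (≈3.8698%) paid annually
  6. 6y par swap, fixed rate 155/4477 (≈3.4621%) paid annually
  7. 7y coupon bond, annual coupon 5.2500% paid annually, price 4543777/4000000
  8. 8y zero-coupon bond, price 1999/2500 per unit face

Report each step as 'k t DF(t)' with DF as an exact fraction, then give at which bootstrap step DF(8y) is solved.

step 1 [1y] zero: DF = P = 4941/5000 ≈ 0.988200
step 2 [2y] swap r/1=236/9705: DF=(1 − 236/9705·(0.988200))/(1+236/9705) = 1191/1250 ≈ 0.952800
step 3 [3y] swap r/1=793/28617: DF=(1 − 793/28617·(0.988200+0.952800))/(1+793/28617) = 9207/10000 ≈ 0.920700
step 4 [4y] zero: DF = P = 8731/10000 ≈ 0.873100
step 5 [5y] swap r/1=63/1628: DF=(1 − 63/1628·(0.988200+0.952800+0.920700+0.873100))/(1+63/1628) = 2059/2500 ≈ 0.823600
step 6 [6y] swap r/1=155/4477: DF=(1 − 155/4477·(0.988200+0.952800+0.920700+0.873100+0.823600))/(1+155/4477) = 407/500 ≈ 0.814000
step 7 [7y] bond c/1=21/400: DF=(4543777/4000000 − 21/400·(0.988200+0.952800+0.920700+0.873100+0.823600+0.814000))/(1+21/400) = 8113/10000 ≈ 0.811300
step 8 [8y] zero: DF = P = 1999/2500 ≈ 0.799600

1 1 4941/5000
2 2 1191/1250
3 3 9207/10000
4 4 8731/10000
5 5 2059/2500
6 6 407/500
7 7 8113/10000
8 8 1999/2500
DF(8y) is solved at step 8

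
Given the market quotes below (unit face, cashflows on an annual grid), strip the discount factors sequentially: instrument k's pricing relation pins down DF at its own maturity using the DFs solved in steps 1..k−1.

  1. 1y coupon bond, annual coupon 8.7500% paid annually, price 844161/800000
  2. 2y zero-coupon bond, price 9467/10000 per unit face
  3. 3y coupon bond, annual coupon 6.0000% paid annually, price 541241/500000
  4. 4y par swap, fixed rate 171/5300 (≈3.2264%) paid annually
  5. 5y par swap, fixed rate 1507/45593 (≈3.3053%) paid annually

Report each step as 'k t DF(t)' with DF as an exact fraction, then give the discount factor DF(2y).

1 1 9703/10000
2 2 9467/10000
3 3 9127/10000
4 4 8803/10000
5 5 8493/10000
DF(2y) = 9467/10000 ≈ 0.946700

step 1 [1y] bond c/1=7/80: DF=(844161/800000 − 7/80·(0))/(1+7/80) = 9703/10000 ≈ 0.970300
step 2 [2y] zero: DF = P = 9467/10000 ≈ 0.946700
step 3 [3y] bond c/1=3/50: DF=(541241/500000 − 3/50·(0.970300+0.946700))/(1+3/50) = 9127/10000 ≈ 0.912700
step 4 [4y] swap r/1=171/5300: DF=(1 − 171/5300·(0.970300+0.946700+0.912700))/(1+171/5300) = 8803/10000 ≈ 0.880300
step 5 [5y] swap r/1=1507/45593: DF=(1 − 1507/45593·(0.970300+0.946700+0.912700+0.880300))/(1+1507/45593) = 8493/10000 ≈ 0.849300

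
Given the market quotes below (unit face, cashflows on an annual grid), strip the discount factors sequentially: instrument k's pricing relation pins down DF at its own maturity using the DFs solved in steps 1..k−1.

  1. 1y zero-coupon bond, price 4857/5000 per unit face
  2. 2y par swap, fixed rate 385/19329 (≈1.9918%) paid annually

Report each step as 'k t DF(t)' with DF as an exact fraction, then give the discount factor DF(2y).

step 1 [1y] zero: DF = P = 4857/5000 ≈ 0.971400
step 2 [2y] swap r/1=385/19329: DF=(1 − 385/19329·(0.971400))/(1+385/19329) = 1923/2000 ≈ 0.961500

1 1 4857/5000
2 2 1923/2000
DF(2y) = 1923/2000 ≈ 0.961500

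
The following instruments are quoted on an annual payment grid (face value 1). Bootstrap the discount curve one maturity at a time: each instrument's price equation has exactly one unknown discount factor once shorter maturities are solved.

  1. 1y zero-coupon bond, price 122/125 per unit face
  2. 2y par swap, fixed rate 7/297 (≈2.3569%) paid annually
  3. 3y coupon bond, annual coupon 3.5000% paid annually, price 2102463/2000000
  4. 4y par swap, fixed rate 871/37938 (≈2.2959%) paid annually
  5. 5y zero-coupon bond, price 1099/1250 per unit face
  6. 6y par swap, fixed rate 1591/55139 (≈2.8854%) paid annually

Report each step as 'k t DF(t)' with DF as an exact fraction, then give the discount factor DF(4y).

1 1 122/125
2 2 1909/2000
3 3 594/625
4 4 9129/10000
5 5 1099/1250
6 6 8409/10000
DF(4y) = 9129/10000 ≈ 0.912900

step 1 [1y] zero: DF = P = 122/125 ≈ 0.976000
step 2 [2y] swap r/1=7/297: DF=(1 − 7/297·(0.976000))/(1+7/297) = 1909/2000 ≈ 0.954500
step 3 [3y] bond c/1=7/200: DF=(2102463/2000000 − 7/200·(0.976000+0.954500))/(1+7/200) = 594/625 ≈ 0.950400
step 4 [4y] swap r/1=871/37938: DF=(1 − 871/37938·(0.976000+0.954500+0.950400))/(1+871/37938) = 9129/10000 ≈ 0.912900
step 5 [5y] zero: DF = P = 1099/1250 ≈ 0.879200
step 6 [6y] swap r/1=1591/55139: DF=(1 − 1591/55139·(0.976000+0.954500+0.950400+0.912900+0.879200))/(1+1591/55139) = 8409/10000 ≈ 0.840900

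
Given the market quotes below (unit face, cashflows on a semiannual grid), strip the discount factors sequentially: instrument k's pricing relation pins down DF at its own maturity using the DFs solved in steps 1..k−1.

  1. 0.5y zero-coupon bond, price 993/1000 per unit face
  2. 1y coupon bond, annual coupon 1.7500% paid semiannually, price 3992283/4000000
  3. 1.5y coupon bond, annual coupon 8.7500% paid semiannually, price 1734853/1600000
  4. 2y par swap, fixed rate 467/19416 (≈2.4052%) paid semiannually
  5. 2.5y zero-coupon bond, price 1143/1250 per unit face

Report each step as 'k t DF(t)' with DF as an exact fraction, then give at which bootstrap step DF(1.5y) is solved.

1 1/2 993/1000
2 1 613/625
3 3/2 9561/10000
4 2 9533/10000
5 5/2 1143/1250
DF(1.5y) is solved at step 3

step 1 [0.5y] zero: DF = P = 993/1000 ≈ 0.993000
step 2 [1y] bond c/2=7/800: DF=(3992283/4000000 − 7/800·(0.993000))/(1+7/800) = 613/625 ≈ 0.980800
step 3 [1.5y] bond c/2=7/160: DF=(1734853/1600000 − 7/160·(0.993000+0.980800))/(1+7/160) = 9561/10000 ≈ 0.956100
step 4 [2y] swap r/2=467/38832: DF=(1 − 467/38832·(0.993000+0.980800+0.956100))/(1+467/38832) = 9533/10000 ≈ 0.953300
step 5 [2.5y] zero: DF = P = 1143/1250 ≈ 0.914400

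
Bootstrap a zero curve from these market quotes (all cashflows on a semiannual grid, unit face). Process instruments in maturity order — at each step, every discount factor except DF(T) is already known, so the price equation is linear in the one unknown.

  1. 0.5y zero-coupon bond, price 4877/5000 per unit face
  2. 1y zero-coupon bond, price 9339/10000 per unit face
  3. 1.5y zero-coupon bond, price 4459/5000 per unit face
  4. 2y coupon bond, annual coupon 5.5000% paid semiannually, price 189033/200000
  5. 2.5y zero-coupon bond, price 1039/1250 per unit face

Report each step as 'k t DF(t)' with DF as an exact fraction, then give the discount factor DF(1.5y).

step 1 [0.5y] zero: DF = P = 4877/5000 ≈ 0.975400
step 2 [1y] zero: DF = P = 9339/10000 ≈ 0.933900
step 3 [1.5y] zero: DF = P = 4459/5000 ≈ 0.891800
step 4 [2y] bond c/2=11/400: DF=(189033/200000 − 11/400·(0.975400+0.933900+0.891800))/(1+11/400) = 8449/10000 ≈ 0.844900
step 5 [2.5y] zero: DF = P = 1039/1250 ≈ 0.831200

1 1/2 4877/5000
2 1 9339/10000
3 3/2 4459/5000
4 2 8449/10000
5 5/2 1039/1250
DF(1.5y) = 4459/5000 ≈ 0.891800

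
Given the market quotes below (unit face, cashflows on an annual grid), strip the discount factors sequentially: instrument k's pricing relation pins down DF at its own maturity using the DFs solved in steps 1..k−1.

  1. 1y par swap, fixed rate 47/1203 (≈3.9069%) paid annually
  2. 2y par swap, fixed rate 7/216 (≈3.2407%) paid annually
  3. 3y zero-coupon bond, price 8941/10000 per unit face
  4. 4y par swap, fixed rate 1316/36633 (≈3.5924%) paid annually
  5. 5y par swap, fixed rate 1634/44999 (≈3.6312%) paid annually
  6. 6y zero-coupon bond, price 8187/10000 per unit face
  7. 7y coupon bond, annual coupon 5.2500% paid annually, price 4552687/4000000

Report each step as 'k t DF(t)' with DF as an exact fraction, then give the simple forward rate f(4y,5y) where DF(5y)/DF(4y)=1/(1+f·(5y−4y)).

1 1 1203/1250
2 2 1173/1250
3 3 8941/10000
4 4 2171/2500
5 5 4183/5000
6 6 8187/10000
7 7 8161/10000
f(4y,5y) = ((2171/2500)/(4183/5000) − 1)/(1) = 159/4183 ≈ 3.8011%

step 1 [1y] swap r/1=47/1203: DF=(1 − 47/1203·(0))/(1+47/1203) = 1203/1250 ≈ 0.962400
step 2 [2y] swap r/1=7/216: DF=(1 − 7/216·(0.962400))/(1+7/216) = 1173/1250 ≈ 0.938400
step 3 [3y] zero: DF = P = 8941/10000 ≈ 0.894100
step 4 [4y] swap r/1=1316/36633: DF=(1 − 1316/36633·(0.962400+0.938400+0.894100))/(1+1316/36633) = 2171/2500 ≈ 0.868400
step 5 [5y] swap r/1=1634/44999: DF=(1 − 1634/44999·(0.962400+0.938400+0.894100+0.868400))/(1+1634/44999) = 4183/5000 ≈ 0.836600
step 6 [6y] zero: DF = P = 8187/10000 ≈ 0.818700
step 7 [7y] bond c/1=21/400: DF=(4552687/4000000 − 21/400·(0.962400+0.938400+0.894100+0.868400+0.836600+0.818700))/(1+21/400) = 8161/10000 ≈ 0.816100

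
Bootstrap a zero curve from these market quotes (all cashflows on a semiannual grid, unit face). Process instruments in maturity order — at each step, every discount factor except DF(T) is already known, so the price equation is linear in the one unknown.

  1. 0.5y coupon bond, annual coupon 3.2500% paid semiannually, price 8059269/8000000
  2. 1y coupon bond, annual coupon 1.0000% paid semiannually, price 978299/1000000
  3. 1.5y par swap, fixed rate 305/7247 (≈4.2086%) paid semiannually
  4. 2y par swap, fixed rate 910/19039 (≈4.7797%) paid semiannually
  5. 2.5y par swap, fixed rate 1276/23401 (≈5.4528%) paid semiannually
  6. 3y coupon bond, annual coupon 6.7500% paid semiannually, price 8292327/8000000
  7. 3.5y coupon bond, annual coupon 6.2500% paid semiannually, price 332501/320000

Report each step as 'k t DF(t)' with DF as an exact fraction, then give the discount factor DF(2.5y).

1 1/2 9913/10000
2 1 1937/2000
3 3/2 939/1000
4 2 909/1000
5 5/2 2181/2500
6 3 8499/10000
7 7/2 21/25
DF(2.5y) = 2181/2500 ≈ 0.872400

step 1 [0.5y] bond c/2=13/800: DF=(8059269/8000000 − 13/800·(0))/(1+13/800) = 9913/10000 ≈ 0.991300
step 2 [1y] bond c/2=1/200: DF=(978299/1000000 − 1/200·(0.991300))/(1+1/200) = 1937/2000 ≈ 0.968500
step 3 [1.5y] swap r/2=305/14494: DF=(1 − 305/14494·(0.991300+0.968500))/(1+305/14494) = 939/1000 ≈ 0.939000
step 4 [2y] swap r/2=455/19039: DF=(1 − 455/19039·(0.991300+0.968500+0.939000))/(1+455/19039) = 909/1000 ≈ 0.909000
step 5 [2.5y] swap r/2=638/23401: DF=(1 − 638/23401·(0.991300+0.968500+0.939000+0.909000))/(1+638/23401) = 2181/2500 ≈ 0.872400
step 6 [3y] bond c/2=27/800: DF=(8292327/8000000 − 27/800·(0.991300+0.968500+0.939000+0.909000+0.872400))/(1+27/800) = 8499/10000 ≈ 0.849900
step 7 [3.5y] bond c/2=1/32: DF=(332501/320000 − 1/32·(0.991300+0.968500+0.939000+0.909000+0.872400+0.849900))/(1+1/32) = 21/25 ≈ 0.840000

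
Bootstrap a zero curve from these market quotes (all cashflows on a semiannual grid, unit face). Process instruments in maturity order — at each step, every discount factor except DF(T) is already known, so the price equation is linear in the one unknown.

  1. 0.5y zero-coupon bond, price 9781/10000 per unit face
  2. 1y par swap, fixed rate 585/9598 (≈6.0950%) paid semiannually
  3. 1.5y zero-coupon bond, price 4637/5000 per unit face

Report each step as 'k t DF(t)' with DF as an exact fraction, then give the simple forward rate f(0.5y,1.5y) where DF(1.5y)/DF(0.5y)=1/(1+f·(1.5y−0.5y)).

1 1/2 9781/10000
2 1 1883/2000
3 3/2 4637/5000
f(0.5y,1.5y) = ((9781/10000)/(4637/5000) − 1)/(1) = 507/9274 ≈ 5.4669%

step 1 [0.5y] zero: DF = P = 9781/10000 ≈ 0.978100
step 2 [1y] swap r/2=585/19196: DF=(1 − 585/19196·(0.978100))/(1+585/19196) = 1883/2000 ≈ 0.941500
step 3 [1.5y] zero: DF = P = 4637/5000 ≈ 0.927400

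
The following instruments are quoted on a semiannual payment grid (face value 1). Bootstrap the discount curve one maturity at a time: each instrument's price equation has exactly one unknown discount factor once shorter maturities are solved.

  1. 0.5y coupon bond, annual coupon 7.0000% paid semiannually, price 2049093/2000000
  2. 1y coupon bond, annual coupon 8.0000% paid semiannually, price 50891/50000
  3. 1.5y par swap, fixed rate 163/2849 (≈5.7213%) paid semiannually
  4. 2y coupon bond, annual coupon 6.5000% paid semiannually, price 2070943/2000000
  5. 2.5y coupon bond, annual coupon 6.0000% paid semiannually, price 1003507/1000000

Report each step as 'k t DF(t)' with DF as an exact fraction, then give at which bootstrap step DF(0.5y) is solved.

1 1/2 9899/10000
2 1 4703/5000
3 3/2 1837/2000
4 2 2283/2500
5 5/2 8647/10000
DF(0.5y) is solved at step 1

step 1 [0.5y] bond c/2=7/200: DF=(2049093/2000000 − 7/200·(0))/(1+7/200) = 9899/10000 ≈ 0.989900
step 2 [1y] bond c/2=1/25: DF=(50891/50000 − 1/25·(0.989900))/(1+1/25) = 4703/5000 ≈ 0.940600
step 3 [1.5y] swap r/2=163/5698: DF=(1 − 163/5698·(0.989900+0.940600))/(1+163/5698) = 1837/2000 ≈ 0.918500
step 4 [2y] bond c/2=13/400: DF=(2070943/2000000 − 13/400·(0.989900+0.940600+0.918500))/(1+13/400) = 2283/2500 ≈ 0.913200
step 5 [2.5y] bond c/2=3/100: DF=(1003507/1000000 − 3/100·(0.989900+0.940600+0.918500+0.913200))/(1+3/100) = 8647/10000 ≈ 0.864700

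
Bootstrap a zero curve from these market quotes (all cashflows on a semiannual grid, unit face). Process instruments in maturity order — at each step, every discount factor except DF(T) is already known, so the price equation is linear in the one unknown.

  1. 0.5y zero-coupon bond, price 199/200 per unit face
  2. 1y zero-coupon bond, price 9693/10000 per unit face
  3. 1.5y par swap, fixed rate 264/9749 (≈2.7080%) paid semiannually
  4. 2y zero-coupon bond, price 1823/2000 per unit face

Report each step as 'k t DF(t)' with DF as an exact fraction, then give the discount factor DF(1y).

1 1/2 199/200
2 1 9693/10000
3 3/2 2401/2500
4 2 1823/2000
DF(1y) = 9693/10000 ≈ 0.969300

step 1 [0.5y] zero: DF = P = 199/200 ≈ 0.995000
step 2 [1y] zero: DF = P = 9693/10000 ≈ 0.969300
step 3 [1.5y] swap r/2=132/9749: DF=(1 − 132/9749·(0.995000+0.969300))/(1+132/9749) = 2401/2500 ≈ 0.960400
step 4 [2y] zero: DF = P = 1823/2000 ≈ 0.911500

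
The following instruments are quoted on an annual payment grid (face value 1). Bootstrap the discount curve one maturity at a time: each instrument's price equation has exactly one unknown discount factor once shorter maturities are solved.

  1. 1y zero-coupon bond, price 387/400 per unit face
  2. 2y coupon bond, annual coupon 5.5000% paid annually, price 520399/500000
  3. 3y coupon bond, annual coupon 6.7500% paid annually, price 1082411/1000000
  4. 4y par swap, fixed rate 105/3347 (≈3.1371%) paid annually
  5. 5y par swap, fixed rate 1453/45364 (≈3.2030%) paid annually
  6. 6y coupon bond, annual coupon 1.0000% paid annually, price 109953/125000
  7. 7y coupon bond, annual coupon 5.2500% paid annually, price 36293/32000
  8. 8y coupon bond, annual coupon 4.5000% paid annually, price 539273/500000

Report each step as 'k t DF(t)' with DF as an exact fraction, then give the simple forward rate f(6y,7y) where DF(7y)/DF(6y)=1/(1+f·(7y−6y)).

step 1 [1y] zero: DF = P = 387/400 ≈ 0.967500
step 2 [2y] bond c/1=11/200: DF=(520399/500000 − 11/200·(0.967500))/(1+11/200) = 9361/10000 ≈ 0.936100
step 3 [3y] bond c/1=27/400: DF=(1082411/1000000 − 27/400·(0.967500+0.936100))/(1+27/400) = 1117/1250 ≈ 0.893600
step 4 [4y] swap r/1=105/3347: DF=(1 − 105/3347·(0.967500+0.936100+0.893600))/(1+105/3347) = 1769/2000 ≈ 0.884500
step 5 [5y] swap r/1=1453/45364: DF=(1 − 1453/45364·(0.967500+0.936100+0.893600+0.884500))/(1+1453/45364) = 8547/10000 ≈ 0.854700
step 6 [6y] bond c/1=1/100: DF=(109953/125000 − 1/100·(0.967500+0.936100+0.893600+0.884500+0.854700))/(1+1/100) = 413/500 ≈ 0.826000
step 7 [7y] bond c/1=21/400: DF=(36293/32000 − 21/400·(0.967500+0.936100+0.893600+0.884500+0.854700+0.826000))/(1+21/400) = 8101/10000 ≈ 0.810100
step 8 [8y] bond c/1=9/200: DF=(539273/500000 − 9/200·(0.967500+0.936100+0.893600+0.884500+0.854700+0.826000+0.810100))/(1+9/200) = 7663/10000 ≈ 0.766300

1 1 387/400
2 2 9361/10000
3 3 1117/1250
4 4 1769/2000
5 5 8547/10000
6 6 413/500
7 7 8101/10000
8 8 7663/10000
f(6y,7y) = ((413/500)/(8101/10000) − 1)/(1) = 159/8101 ≈ 1.9627%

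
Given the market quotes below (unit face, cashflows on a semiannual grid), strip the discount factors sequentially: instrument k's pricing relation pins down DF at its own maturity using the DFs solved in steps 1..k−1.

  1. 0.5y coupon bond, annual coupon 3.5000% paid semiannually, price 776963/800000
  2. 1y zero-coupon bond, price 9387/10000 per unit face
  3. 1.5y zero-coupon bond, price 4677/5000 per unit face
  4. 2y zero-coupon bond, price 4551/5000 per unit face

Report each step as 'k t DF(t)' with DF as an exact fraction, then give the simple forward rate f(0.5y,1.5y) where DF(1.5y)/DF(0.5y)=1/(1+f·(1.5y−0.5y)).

1 1/2 1909/2000
2 1 9387/10000
3 3/2 4677/5000
4 2 4551/5000
f(0.5y,1.5y) = ((1909/2000)/(4677/5000) − 1)/(1) = 191/9354 ≈ 2.0419%

step 1 [0.5y] bond c/2=7/400: DF=(776963/800000 − 7/400·(0))/(1+7/400) = 1909/2000 ≈ 0.954500
step 2 [1y] zero: DF = P = 9387/10000 ≈ 0.938700
step 3 [1.5y] zero: DF = P = 4677/5000 ≈ 0.935400
step 4 [2y] zero: DF = P = 4551/5000 ≈ 0.910200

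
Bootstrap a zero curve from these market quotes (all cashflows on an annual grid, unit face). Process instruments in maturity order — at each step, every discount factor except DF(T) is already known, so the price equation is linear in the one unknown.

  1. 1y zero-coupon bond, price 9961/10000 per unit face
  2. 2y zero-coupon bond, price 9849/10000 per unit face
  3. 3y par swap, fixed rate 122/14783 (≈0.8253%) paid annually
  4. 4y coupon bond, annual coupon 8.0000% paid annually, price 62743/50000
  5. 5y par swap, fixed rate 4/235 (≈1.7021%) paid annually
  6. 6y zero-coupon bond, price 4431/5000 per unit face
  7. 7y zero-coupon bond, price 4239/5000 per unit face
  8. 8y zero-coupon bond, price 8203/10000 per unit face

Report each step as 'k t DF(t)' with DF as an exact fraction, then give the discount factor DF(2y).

1 1 9961/10000
2 2 9849/10000
3 3 2439/2500
4 4 9429/10000
5 5 459/500
6 6 4431/5000
7 7 4239/5000
8 8 8203/10000
DF(2y) = 9849/10000 ≈ 0.984900

step 1 [1y] zero: DF = P = 9961/10000 ≈ 0.996100
step 2 [2y] zero: DF = P = 9849/10000 ≈ 0.984900
step 3 [3y] swap r/1=122/14783: DF=(1 − 122/14783·(0.996100+0.984900))/(1+122/14783) = 2439/2500 ≈ 0.975600
step 4 [4y] bond c/1=2/25: DF=(62743/50000 − 2/25·(0.996100+0.984900+0.975600))/(1+2/25) = 9429/10000 ≈ 0.942900
step 5 [5y] swap r/1=4/235: DF=(1 − 4/235·(0.996100+0.984900+0.975600+0.942900))/(1+4/235) = 459/500 ≈ 0.918000
step 6 [6y] zero: DF = P = 4431/5000 ≈ 0.886200
step 7 [7y] zero: DF = P = 4239/5000 ≈ 0.847800
step 8 [8y] zero: DF = P = 8203/10000 ≈ 0.820300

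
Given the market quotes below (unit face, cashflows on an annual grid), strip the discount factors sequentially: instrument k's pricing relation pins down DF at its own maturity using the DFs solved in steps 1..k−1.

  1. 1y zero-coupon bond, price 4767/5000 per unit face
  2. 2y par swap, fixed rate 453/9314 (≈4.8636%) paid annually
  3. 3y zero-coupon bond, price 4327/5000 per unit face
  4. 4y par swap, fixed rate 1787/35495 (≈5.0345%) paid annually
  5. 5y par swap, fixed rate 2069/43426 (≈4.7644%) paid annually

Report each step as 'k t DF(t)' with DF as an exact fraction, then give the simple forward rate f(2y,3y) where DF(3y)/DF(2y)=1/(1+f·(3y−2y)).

step 1 [1y] zero: DF = P = 4767/5000 ≈ 0.953400
step 2 [2y] swap r/1=453/9314: DF=(1 − 453/9314·(0.953400))/(1+453/9314) = 4547/5000 ≈ 0.909400
step 3 [3y] zero: DF = P = 4327/5000 ≈ 0.865400
step 4 [4y] swap r/1=1787/35495: DF=(1 − 1787/35495·(0.953400+0.909400+0.865400))/(1+1787/35495) = 8213/10000 ≈ 0.821300
step 5 [5y] swap r/1=2069/43426: DF=(1 − 2069/43426·(0.953400+0.909400+0.865400+0.821300))/(1+2069/43426) = 7931/10000 ≈ 0.793100

1 1 4767/5000
2 2 4547/5000
3 3 4327/5000
4 4 8213/10000
5 5 7931/10000
f(2y,3y) = ((4547/5000)/(4327/5000) − 1)/(1) = 220/4327 ≈ 5.0844%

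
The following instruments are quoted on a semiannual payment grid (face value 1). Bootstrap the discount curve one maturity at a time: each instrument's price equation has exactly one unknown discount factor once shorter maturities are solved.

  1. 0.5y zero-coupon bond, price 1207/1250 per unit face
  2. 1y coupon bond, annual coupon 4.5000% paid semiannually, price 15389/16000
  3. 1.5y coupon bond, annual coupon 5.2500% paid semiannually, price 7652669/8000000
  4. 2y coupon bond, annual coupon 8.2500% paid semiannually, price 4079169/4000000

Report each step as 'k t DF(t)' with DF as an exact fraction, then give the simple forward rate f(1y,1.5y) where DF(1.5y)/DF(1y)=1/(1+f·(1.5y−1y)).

1 1/2 1207/1250
2 1 4597/5000
3 3/2 8839/10000
4 2 8697/10000
f(1y,1.5y) = ((4597/5000)/(8839/10000) − 1)/(1/2) = 710/8839 ≈ 8.0326%

step 1 [0.5y] zero: DF = P = 1207/1250 ≈ 0.965600
step 2 [1y] bond c/2=9/400: DF=(15389/16000 − 9/400·(0.965600))/(1+9/400) = 4597/5000 ≈ 0.919400
step 3 [1.5y] bond c/2=21/800: DF=(7652669/8000000 − 21/800·(0.965600+0.919400))/(1+21/800) = 8839/10000 ≈ 0.883900
step 4 [2y] bond c/2=33/800: DF=(4079169/4000000 − 33/800·(0.965600+0.919400+0.883900))/(1+33/800) = 8697/10000 ≈ 0.869700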